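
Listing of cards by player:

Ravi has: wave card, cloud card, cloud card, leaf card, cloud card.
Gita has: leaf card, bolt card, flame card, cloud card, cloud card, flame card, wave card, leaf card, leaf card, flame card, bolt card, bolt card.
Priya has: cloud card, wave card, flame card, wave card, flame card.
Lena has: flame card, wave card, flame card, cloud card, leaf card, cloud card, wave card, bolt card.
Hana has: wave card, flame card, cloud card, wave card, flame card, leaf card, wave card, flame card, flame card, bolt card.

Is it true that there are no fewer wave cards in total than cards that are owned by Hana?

False

There are 9 wave cards.
Count of cards owned by Hana: 10.
The claim requires 9 ≥ 10, which does not hold.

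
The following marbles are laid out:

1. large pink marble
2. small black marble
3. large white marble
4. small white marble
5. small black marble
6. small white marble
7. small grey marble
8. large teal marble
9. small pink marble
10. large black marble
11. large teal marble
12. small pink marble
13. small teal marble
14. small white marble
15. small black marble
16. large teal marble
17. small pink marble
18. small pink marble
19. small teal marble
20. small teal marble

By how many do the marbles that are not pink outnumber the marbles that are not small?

marbles that are not pink: 15.
marbles that are not small: 6.
15 − 6 = 9.

9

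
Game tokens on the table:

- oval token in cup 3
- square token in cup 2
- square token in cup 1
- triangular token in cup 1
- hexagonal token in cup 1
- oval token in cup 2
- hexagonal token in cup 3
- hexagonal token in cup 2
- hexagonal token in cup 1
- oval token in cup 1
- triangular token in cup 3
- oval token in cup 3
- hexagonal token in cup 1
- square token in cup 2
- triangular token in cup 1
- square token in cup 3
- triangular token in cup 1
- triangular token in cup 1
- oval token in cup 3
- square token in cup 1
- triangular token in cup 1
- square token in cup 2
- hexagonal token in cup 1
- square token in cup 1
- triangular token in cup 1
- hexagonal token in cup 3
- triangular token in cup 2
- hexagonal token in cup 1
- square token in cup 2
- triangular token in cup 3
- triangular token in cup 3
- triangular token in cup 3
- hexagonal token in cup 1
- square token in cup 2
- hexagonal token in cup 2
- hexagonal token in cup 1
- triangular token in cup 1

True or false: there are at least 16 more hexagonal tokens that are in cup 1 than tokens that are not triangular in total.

False

hexagonal tokens in cup 1: 7.
tokens that are not triangular: 25.
The claim requires 7 − 25 = -18 ≥ 16, which does not hold.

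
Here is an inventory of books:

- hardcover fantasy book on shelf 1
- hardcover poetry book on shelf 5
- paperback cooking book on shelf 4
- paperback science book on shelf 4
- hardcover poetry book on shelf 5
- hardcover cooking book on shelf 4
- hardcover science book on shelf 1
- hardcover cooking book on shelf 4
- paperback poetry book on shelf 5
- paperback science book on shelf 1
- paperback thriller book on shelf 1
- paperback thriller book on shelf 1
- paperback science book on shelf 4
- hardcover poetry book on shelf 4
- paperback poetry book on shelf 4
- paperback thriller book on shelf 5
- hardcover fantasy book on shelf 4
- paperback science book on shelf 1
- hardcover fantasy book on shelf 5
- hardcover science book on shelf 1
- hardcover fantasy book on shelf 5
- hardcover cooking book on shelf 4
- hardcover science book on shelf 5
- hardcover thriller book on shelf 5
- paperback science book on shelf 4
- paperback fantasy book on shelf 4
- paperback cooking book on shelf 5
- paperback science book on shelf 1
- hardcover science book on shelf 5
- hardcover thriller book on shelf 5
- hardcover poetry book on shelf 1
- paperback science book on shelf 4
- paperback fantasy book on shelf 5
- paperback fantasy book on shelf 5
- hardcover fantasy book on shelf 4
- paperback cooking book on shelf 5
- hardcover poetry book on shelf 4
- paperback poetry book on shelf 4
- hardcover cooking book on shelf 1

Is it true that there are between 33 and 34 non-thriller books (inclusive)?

non-thriller books: 34.
The claim requires 33 ≤ 34 ≤ 34, which holds.

True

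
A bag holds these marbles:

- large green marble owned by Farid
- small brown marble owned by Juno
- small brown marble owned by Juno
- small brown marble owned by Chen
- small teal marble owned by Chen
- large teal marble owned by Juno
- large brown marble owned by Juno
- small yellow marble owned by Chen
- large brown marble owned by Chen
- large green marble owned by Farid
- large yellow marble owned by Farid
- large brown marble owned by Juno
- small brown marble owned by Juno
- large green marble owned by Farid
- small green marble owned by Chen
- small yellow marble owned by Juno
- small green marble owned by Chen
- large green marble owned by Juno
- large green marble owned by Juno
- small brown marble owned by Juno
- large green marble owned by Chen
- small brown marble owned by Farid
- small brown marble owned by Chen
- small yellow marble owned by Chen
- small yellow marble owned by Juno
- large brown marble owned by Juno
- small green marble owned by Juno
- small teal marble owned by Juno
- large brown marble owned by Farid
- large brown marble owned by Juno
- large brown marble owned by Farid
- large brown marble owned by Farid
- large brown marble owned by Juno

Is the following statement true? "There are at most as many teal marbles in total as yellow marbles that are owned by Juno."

False

|teal marbles| = 3.
|yellow marbles owned by Juno| = 2.
The claim requires 3 ≤ 2, which does not hold.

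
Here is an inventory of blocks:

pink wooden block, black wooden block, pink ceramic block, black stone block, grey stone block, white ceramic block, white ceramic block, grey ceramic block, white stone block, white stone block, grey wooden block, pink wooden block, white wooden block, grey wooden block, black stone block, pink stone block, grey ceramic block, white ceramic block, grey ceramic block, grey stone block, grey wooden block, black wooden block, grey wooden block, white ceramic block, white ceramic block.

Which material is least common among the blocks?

Counts by material: ceramic 9, wooden 9, stone 7.
The minimum is 7, held uniquely by stone.

stone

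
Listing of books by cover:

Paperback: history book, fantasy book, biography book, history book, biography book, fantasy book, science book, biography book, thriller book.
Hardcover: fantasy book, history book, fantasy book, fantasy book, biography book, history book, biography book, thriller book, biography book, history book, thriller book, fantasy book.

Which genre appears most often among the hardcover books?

Counts by genre (restricted to hardcover books): fantasy 4, biography 3, history 3, thriller 2.
The maximum is 4, held uniquely by fantasy.

fantasy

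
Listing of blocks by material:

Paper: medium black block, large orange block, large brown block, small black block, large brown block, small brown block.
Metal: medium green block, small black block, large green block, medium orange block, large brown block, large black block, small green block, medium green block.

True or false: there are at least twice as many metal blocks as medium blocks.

|metal blocks| = 8.
|medium blocks| = 4.
The claim requires 8 ≥ 2 × 4 = 8, which holds.

True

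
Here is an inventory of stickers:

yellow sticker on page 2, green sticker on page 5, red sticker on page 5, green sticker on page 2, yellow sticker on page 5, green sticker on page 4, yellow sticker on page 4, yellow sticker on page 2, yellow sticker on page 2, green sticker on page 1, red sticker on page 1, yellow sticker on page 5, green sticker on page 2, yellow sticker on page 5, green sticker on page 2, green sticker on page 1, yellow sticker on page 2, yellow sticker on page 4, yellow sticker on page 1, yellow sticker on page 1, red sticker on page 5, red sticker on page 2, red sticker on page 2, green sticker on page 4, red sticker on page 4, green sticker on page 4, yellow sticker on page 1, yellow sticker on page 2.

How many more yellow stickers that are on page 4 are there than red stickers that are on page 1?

1

yellow stickers on page 4: 2.
red stickers on page 1: 1.
2 − 1 = 1.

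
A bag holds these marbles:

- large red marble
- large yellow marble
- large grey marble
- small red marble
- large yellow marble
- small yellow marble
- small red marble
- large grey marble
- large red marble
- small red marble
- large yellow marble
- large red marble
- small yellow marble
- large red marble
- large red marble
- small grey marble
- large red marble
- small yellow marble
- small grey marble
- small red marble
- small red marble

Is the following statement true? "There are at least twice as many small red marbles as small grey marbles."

True

There are 5 small red marbles.
There are 2 small grey marbles.
The claim requires 5 ≥ 2 × 2 = 4, which holds.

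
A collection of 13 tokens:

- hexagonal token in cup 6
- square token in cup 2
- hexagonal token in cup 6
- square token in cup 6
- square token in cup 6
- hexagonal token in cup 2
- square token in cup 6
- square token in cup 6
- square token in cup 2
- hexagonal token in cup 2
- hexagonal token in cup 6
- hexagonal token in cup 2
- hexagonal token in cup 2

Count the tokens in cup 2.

6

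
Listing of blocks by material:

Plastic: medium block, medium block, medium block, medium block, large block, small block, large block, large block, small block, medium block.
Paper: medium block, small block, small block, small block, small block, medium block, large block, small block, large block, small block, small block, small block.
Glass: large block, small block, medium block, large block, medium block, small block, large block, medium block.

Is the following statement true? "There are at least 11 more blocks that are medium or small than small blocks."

There are 22 blocks that are medium or small.
There are 12 small blocks.
The claim requires 22 − 12 = 10 ≥ 11, which does not hold.

False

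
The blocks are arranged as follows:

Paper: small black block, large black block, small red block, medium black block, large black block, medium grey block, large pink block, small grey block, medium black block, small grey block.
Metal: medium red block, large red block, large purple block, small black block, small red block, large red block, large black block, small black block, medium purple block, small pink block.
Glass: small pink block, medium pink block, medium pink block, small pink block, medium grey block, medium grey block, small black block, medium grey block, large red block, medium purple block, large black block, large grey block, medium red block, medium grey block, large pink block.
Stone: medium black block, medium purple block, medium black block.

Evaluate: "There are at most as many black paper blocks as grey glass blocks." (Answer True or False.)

There are 5 black paper blocks.
There are 5 grey glass blocks.
The claim requires 5 ≤ 5, which holds.

True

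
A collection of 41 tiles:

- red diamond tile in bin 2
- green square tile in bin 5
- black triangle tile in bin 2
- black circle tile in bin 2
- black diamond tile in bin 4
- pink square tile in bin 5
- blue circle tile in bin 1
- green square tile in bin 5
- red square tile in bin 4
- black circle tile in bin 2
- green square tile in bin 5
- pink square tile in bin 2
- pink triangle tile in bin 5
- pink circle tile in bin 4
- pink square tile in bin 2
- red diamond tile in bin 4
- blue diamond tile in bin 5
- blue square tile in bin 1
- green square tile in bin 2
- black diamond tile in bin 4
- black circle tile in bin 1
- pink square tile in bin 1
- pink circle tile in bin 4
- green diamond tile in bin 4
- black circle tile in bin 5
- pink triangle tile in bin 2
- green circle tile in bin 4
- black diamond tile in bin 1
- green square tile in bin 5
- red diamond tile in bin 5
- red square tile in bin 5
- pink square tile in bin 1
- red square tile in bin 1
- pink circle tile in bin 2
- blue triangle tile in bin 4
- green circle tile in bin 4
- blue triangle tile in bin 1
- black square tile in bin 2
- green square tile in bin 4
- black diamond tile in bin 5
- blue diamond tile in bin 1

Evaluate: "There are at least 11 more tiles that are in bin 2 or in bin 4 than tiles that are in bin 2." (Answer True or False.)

True

tiles in bin 2 or in bin 4: 21.
tiles in bin 2: 10.
The claim requires 21 − 10 = 11 ≥ 11, which holds.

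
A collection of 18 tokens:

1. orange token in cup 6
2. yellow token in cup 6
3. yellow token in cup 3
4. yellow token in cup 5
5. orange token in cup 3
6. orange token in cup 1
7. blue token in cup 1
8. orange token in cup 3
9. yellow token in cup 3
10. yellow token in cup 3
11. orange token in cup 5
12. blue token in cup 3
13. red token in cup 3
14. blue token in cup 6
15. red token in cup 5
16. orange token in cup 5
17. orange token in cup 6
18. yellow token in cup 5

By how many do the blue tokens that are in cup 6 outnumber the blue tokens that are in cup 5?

1

blue tokens in cup 6: 1.
blue tokens in cup 5: 0.
1 − 0 = 1.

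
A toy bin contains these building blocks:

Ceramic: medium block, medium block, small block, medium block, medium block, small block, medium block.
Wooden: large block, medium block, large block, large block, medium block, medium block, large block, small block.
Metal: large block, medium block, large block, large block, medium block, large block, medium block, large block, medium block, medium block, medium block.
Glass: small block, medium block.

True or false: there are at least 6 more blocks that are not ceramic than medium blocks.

|blocks that are not ceramic| = 21.
|medium blocks| = 15.
The claim requires 21 − 15 = 6 ≥ 6, which holds.

True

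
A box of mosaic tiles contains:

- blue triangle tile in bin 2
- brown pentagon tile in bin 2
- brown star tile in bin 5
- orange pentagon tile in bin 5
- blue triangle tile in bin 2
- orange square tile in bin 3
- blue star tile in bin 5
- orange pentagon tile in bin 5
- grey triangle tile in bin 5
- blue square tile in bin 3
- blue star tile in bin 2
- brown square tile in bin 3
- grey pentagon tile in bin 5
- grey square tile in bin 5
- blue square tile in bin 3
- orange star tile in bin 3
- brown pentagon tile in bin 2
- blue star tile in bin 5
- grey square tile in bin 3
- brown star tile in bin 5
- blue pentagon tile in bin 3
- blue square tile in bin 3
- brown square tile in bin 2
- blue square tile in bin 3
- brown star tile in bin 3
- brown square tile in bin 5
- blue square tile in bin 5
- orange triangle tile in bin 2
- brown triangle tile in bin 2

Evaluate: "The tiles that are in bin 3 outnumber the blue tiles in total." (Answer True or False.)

tiles in bin 3: 10.
blue tiles: 11.
The claim requires 10 > 11, which does not hold.

False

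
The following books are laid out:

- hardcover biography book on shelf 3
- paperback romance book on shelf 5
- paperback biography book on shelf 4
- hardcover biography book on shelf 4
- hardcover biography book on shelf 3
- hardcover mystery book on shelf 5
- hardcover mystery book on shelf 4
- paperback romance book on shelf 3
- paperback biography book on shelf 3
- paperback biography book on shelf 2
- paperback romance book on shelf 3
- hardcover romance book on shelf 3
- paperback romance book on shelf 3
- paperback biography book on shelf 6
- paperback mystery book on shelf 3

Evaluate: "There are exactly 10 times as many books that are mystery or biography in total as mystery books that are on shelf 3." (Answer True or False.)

True

books that are mystery or biography: 10.
mystery books on shelf 3: 1.
The claim requires 10 = 10 × 1 = 10, which holds.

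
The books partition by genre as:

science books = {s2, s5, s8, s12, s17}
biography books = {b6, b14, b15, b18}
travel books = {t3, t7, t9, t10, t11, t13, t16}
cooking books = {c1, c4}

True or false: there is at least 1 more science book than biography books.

There are 5 science books.
There are 4 biography books.
The claim requires 5 − 4 = 1 ≥ 1, which holds.

True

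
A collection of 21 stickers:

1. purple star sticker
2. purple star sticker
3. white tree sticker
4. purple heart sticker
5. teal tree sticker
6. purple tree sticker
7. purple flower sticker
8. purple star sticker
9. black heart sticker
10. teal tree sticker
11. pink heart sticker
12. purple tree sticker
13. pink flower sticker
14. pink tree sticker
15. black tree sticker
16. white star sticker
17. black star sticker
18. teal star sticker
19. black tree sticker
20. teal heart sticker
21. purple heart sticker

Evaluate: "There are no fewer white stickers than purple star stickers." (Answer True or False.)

False

white stickers: 2.
purple star stickers: 3.
The claim requires 2 ≥ 3, which does not hold.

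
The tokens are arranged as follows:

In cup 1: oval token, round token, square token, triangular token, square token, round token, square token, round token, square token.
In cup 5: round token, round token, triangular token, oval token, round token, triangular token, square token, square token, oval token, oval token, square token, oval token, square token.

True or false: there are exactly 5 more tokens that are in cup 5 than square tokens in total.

True

|tokens in cup 5| = 13.
|square tokens| = 8.
The claim requires 13 − 8 (= 5) to equal 5, which holds.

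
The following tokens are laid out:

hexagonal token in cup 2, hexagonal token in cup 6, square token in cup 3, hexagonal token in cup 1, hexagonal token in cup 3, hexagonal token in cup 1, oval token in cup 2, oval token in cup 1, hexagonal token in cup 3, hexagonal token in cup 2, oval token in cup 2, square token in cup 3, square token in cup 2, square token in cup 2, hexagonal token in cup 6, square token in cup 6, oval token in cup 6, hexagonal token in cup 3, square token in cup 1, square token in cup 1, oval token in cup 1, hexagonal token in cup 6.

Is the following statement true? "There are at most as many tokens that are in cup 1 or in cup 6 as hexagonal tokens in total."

False

tokens in cup 1 or in cup 6: 11.
hexagonal tokens: 10.
The claim requires 11 ≤ 10, which does not hold.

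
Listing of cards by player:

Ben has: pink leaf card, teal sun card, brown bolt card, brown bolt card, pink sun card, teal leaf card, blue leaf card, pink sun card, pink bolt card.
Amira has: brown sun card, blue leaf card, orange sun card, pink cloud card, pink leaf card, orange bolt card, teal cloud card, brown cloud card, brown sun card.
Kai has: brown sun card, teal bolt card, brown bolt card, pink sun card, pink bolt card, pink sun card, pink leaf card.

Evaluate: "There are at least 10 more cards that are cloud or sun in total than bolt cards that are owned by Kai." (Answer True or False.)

False

cards that are cloud or sun: 12.
bolt cards owned by Kai: 3.
The claim requires 12 − 3 = 9 ≥ 10, which does not hold.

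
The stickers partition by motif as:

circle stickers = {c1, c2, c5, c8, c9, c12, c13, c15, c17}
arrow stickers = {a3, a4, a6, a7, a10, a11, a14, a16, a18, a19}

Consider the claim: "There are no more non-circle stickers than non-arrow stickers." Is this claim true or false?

False

|non-circle stickers| = 10.
|non-arrow stickers| = 9.
The claim requires 10 ≤ 9, which does not hold.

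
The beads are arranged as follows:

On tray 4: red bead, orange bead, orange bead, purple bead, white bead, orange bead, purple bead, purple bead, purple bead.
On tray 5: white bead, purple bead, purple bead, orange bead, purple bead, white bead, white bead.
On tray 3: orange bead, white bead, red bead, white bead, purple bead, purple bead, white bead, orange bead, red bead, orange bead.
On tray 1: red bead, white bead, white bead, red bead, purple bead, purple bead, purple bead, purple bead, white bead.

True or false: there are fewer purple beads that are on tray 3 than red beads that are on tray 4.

False

There are 2 purple beads on tray 3.
There is 1 red bead on tray 4.
The claim requires 2 < 1, which does not hold.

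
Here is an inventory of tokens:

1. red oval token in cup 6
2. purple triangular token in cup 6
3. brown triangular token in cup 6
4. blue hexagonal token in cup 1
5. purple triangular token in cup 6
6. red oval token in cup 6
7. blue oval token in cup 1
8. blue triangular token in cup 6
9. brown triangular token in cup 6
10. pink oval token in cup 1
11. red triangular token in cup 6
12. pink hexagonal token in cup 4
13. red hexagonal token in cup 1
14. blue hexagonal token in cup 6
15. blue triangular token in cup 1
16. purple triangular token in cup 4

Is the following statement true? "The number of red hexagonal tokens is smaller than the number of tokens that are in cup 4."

True

|red hexagonal tokens| = 1.
|tokens in cup 4| = 2.
The claim requires 1 < 2, which holds.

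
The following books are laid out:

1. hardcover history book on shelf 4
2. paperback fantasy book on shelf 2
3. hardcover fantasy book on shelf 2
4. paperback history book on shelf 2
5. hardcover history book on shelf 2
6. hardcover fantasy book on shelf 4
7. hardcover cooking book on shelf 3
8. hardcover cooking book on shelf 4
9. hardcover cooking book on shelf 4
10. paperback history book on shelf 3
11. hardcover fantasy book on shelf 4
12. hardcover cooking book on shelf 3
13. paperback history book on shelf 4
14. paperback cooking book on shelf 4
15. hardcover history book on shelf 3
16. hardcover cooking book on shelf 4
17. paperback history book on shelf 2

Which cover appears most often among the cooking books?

Counts by cover (restricted to cooking books): hardcover 5, paperback 1.
The maximum is 5, held uniquely by hardcover.

hardcover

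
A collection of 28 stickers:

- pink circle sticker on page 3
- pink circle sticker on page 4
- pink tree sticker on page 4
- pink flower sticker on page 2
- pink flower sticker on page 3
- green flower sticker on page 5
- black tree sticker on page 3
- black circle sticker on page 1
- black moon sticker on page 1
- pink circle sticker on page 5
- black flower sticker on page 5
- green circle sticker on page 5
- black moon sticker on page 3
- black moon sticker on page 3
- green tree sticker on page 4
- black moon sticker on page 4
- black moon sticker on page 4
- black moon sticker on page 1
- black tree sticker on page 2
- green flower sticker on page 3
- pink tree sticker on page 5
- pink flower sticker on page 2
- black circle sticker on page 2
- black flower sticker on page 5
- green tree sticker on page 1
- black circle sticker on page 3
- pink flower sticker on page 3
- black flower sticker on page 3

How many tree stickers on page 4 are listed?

2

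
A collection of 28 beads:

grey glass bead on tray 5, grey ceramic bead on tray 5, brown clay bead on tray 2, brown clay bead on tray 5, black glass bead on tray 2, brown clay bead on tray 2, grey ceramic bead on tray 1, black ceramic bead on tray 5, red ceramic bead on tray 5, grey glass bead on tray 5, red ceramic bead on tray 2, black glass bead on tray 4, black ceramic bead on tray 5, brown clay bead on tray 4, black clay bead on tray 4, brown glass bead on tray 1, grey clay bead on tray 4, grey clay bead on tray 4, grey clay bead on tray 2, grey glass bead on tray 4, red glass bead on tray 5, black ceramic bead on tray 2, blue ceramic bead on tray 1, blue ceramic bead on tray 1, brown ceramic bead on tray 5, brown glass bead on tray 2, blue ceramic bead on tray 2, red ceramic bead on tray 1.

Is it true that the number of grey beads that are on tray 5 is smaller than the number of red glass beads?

|grey beads on tray 5| = 3.
|red glass beads| = 1.
The claim requires 3 < 1, which does not hold.

False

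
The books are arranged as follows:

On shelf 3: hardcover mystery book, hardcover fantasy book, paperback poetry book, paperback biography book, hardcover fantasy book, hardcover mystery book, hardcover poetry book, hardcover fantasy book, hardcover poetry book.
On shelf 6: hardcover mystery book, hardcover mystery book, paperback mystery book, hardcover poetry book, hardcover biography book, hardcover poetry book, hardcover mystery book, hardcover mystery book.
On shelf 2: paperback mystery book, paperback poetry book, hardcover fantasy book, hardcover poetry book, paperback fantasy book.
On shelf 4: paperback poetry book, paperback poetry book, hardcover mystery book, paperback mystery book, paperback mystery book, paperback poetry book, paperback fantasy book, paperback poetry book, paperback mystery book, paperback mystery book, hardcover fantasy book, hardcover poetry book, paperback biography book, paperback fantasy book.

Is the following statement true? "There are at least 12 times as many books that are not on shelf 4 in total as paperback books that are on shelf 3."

There are 22 books that are not on shelf 4.
There are 2 paperback books on shelf 3.
The claim requires 22 ≥ 12 × 2 = 24, which does not hold.

False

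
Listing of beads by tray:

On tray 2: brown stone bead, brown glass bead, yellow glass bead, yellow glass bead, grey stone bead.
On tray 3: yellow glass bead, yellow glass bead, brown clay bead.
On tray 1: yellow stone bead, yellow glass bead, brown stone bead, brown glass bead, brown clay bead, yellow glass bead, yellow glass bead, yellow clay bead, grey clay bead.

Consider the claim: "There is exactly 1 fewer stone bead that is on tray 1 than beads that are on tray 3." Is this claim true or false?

True

|stone beads on tray 1| = 2.
|beads on tray 3| = 3.
The claim requires 3 − 2 (= 1) to equal 1, which holds.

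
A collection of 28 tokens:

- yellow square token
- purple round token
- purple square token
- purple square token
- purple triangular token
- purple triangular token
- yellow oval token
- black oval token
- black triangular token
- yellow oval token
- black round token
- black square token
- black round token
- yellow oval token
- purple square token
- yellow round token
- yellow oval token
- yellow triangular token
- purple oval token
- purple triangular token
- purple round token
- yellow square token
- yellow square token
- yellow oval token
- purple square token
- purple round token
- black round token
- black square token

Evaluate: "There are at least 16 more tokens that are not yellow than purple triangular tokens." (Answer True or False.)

False

There are 18 tokens that are not yellow.
There are 3 purple triangular tokens.
The claim requires 18 − 3 = 15 ≥ 16, which does not hold.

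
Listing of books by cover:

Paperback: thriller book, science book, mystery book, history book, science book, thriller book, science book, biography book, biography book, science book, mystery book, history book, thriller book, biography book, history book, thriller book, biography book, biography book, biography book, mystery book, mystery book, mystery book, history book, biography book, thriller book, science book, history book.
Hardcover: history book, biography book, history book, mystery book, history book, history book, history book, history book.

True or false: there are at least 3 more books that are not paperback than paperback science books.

True

There are 8 books that are not paperback.
There are 5 paperback science books.
The claim requires 8 − 5 = 3 ≥ 3, which holds.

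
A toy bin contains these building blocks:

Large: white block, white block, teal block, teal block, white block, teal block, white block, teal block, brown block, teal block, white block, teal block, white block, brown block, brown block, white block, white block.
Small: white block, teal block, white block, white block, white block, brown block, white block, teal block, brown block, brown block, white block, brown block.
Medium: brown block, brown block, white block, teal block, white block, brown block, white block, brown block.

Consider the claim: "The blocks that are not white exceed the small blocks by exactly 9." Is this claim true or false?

|blocks that are not white| = 20.
|small blocks| = 12.
The claim requires 20 − 12 (= 8) to equal 9, which does not hold.

False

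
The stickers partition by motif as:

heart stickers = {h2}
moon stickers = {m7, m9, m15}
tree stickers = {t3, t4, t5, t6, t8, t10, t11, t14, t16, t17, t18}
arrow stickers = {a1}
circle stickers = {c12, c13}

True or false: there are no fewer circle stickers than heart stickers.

circle stickers: 2.
heart stickers: 1.
The claim requires 2 ≥ 1, which holds.

True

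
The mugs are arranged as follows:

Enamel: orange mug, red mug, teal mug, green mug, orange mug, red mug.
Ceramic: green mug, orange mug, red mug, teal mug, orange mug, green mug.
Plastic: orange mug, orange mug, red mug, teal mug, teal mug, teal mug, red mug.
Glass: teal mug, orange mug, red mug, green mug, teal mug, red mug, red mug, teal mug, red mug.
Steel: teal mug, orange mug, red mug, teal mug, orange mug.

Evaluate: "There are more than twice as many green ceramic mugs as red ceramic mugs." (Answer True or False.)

green ceramic mugs: 2.
red ceramic mugs: 1.
The claim requires 2 > 2 × 1 = 2, which does not hold.

False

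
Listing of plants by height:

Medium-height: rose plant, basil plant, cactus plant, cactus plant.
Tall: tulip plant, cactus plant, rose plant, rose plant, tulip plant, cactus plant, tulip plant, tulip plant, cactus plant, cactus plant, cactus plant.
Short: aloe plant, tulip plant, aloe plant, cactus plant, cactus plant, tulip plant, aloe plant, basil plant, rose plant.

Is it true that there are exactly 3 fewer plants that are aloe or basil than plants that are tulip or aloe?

|plants that are aloe or basil| = 5.
|plants that are tulip or aloe| = 9.
The claim requires 9 − 5 (= 4) to equal 3, which does not hold.

False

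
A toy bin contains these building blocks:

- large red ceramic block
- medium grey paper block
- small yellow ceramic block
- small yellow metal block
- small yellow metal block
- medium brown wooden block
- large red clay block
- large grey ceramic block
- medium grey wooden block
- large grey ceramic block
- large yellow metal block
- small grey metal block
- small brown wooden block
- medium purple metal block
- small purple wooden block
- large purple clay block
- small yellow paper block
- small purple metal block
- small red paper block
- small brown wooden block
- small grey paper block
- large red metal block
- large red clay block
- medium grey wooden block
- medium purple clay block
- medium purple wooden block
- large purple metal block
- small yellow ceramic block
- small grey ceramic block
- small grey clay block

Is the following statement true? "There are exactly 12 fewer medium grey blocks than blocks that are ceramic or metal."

|medium grey blocks| = 3.
|blocks that are ceramic or metal| = 14.
The claim requires 14 − 3 (= 11) to equal 12, which does not hold.

False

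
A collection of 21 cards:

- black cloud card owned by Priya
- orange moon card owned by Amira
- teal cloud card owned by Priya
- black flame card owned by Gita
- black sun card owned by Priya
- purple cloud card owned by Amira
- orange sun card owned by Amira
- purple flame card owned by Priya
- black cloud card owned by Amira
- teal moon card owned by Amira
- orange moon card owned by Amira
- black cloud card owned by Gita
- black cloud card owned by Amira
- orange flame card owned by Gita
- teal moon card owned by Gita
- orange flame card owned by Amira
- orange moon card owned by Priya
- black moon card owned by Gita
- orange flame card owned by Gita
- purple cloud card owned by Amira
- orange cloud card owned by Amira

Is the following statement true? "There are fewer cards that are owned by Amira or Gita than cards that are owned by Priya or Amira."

False

cards owned by Amira or Gita: 16.
cards owned by Priya or Amira: 15.
The claim requires 16 < 15, which does not hold.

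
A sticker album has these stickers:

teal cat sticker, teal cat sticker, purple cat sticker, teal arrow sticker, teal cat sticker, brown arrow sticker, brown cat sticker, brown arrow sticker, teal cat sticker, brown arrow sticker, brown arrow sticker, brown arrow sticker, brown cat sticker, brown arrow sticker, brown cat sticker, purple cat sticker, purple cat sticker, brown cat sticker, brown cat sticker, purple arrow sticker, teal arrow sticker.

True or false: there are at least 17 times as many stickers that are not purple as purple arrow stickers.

True

stickers that are not purple: 17.
purple arrow stickers: 1.
The claim requires 17 ≥ 17 × 1 = 17, which holds.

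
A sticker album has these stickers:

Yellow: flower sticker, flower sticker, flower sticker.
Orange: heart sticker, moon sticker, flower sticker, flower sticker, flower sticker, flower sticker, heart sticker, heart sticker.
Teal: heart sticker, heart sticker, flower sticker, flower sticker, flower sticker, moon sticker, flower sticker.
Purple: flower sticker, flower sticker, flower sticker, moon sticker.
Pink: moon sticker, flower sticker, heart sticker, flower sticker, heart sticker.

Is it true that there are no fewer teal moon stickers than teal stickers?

False

|teal moon stickers| = 1.
|teal stickers| = 7.
The claim requires 1 ≥ 7, which does not hold.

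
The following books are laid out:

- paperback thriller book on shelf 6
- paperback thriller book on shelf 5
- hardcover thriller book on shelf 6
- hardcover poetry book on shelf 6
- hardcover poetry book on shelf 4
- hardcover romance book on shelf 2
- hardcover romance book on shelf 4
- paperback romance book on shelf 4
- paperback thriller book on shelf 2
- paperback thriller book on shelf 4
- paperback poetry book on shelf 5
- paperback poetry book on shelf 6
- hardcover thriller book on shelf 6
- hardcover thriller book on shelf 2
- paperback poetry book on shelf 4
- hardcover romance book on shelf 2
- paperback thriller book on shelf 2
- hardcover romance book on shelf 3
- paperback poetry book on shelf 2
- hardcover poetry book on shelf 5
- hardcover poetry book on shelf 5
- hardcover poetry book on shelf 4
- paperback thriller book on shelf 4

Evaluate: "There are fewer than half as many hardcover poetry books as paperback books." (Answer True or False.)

There are 5 hardcover poetry books.
There are 11 paperback books.
The claim requires 2 × 5 = 10 < 11, which holds.

True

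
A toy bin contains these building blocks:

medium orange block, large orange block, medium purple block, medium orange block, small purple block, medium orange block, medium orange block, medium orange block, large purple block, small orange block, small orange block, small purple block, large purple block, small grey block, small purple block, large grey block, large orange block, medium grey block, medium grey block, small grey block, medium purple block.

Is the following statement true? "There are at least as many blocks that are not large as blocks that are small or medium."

There are 16 blocks that are not large.
There are 16 blocks that are small or medium.
The claim requires 16 ≥ 16, which holds.

True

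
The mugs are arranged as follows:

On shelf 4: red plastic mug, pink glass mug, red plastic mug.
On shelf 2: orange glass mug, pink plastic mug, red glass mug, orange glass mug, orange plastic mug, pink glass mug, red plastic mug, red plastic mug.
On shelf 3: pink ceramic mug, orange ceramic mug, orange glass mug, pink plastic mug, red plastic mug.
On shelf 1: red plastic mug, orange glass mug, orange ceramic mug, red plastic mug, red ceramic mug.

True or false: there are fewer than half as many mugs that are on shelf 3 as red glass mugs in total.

|mugs on shelf 3| = 5.
|red glass mugs| = 1.
The claim requires 2 × 5 = 10 < 1, which does not hold.

False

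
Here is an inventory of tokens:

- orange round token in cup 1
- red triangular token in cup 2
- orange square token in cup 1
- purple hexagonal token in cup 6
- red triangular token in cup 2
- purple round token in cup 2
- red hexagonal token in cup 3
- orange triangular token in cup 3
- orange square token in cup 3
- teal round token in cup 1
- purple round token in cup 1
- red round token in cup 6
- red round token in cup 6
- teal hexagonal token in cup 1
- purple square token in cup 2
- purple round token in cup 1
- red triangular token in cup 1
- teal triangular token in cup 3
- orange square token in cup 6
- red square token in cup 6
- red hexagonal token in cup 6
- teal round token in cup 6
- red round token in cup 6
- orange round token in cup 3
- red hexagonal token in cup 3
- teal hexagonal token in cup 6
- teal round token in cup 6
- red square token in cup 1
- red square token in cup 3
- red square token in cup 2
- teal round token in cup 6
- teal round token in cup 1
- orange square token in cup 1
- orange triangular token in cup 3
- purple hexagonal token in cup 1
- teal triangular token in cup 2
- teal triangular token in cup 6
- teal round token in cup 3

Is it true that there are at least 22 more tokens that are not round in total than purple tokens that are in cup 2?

True

There are 24 tokens that are not round.
There are 2 purple tokens in cup 2.
The claim requires 24 − 2 = 22 ≥ 22, which holds.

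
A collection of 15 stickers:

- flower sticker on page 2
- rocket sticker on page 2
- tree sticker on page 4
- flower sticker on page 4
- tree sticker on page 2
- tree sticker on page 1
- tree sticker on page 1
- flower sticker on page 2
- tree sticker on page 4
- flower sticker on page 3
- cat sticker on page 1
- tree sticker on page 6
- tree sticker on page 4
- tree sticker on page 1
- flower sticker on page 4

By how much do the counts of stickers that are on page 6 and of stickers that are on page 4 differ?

4

stickers on page 6: 1. stickers on page 4: 5.
|1 − 5| = 5 − 1 = 4.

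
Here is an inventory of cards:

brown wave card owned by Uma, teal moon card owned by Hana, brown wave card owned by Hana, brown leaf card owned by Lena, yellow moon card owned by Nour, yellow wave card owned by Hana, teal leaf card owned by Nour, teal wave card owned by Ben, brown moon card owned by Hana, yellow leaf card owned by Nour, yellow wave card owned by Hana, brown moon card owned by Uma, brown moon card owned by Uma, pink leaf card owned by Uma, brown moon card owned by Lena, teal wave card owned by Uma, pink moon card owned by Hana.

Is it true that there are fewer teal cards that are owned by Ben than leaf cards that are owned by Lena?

False

Count of teal cards owned by Ben: 1.
Count of leaf cards owned by Lena: 1.
The claim requires 1 < 1, which does not hold.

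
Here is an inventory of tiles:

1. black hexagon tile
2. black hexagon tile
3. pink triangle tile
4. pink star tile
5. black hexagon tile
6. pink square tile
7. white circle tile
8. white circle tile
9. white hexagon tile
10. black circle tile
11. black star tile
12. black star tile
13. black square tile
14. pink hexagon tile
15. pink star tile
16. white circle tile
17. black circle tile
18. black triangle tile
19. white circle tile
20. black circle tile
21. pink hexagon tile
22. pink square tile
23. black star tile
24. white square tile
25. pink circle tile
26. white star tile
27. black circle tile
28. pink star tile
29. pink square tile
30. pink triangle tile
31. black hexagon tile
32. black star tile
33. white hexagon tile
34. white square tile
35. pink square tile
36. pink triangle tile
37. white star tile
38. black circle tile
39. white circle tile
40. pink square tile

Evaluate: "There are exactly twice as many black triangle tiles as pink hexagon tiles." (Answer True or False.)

False

There is 1 black triangle tile.
There are 2 pink hexagon tiles.
The claim requires 1 = 2 × 2 = 4, which does not hold.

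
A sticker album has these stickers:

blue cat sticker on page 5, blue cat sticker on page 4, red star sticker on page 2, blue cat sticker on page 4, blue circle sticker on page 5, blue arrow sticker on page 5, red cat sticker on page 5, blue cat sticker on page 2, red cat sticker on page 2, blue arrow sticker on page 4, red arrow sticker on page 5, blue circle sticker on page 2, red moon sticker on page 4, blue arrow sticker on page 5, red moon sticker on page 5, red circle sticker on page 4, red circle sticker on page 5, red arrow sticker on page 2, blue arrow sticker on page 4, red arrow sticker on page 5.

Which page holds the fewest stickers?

Counts by page: page 5→9, page 4→6, page 2→5.
The minimum is 5, held uniquely by page 2.

page 2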